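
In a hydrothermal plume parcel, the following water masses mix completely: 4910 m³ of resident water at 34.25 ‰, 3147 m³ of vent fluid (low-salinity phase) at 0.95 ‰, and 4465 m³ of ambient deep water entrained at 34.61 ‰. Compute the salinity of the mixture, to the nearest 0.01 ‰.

Weighted by volume,
salt = 4,910×34.25 + 3,147×0.95 + 4,465×34.61 = 168,167.5 + 2,989.65 + 154,533.65 = 325,690.8
volume = 4,910 + 3,147 + 4,465 = 12,522 m³
S = 325,690.8 / 12,522 = 26.0095 ‰

26.01 ‰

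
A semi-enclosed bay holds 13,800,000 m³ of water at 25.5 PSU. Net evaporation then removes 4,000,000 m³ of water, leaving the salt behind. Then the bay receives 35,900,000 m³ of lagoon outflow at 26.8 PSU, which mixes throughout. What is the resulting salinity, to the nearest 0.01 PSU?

28.75 PSU

After evaporation: salt = 13,800,000×25.5 = 351,900,000; volume = 13,800,000 − 4,000,000 = 9,800,000 m³
After mixing: salt = 351,900,000 + 35,900,000×26.8 = 1,314,020,000; volume = 9,800,000 + 35,900,000 = 45,700,000 m³
S = 1,314,020,000 / 45,700,000 = 28.7532 PSU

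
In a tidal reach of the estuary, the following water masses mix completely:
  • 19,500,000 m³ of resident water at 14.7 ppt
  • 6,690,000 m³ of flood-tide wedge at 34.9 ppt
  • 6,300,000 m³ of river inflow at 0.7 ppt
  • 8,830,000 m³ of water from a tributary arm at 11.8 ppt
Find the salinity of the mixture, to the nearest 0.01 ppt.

15.22 ppt

Salt balance:
salt = 19,500,000×14.7 + 6,690,000×34.9 + 6,300,000×0.7 + 8,830,000×11.8 = 286,650,000 + 233,481,000 + 4,410,000 + 104,194,000 = 628,735,000
volume = 19,500,000 + 6,690,000 + 6,300,000 + 8,830,000 = 41,320,000 m³
S = 628,735,000 / 41,320,000 = 15.2162 ppt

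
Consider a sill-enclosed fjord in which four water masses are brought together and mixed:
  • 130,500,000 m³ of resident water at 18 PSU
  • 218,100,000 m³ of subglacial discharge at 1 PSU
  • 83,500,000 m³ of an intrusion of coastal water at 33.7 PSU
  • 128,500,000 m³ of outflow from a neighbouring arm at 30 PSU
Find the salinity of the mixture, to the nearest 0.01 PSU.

16.48 PSU

By conservation of dissolved salt,
salt = 130,500,000×18 + 218,100,000×1 + 83,500,000×33.7 + 128,500,000×30 = 2,349,000,000 + 218,100,000 + 2,813,950,000 + 3,855,000,000 = 9,236,050,000
volume = 130,500,000 + 218,100,000 + 83,500,000 + 128,500,000 = 560,600,000 m³
S = 9,236,050,000 / 560,600,000 = 16.4753 PSU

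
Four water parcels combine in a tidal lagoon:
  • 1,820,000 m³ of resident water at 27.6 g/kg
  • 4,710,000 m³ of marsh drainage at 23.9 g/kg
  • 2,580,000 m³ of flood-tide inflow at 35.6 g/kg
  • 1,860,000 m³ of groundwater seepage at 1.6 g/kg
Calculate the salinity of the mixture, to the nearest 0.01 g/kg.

Salt balance:
salt = 1,820,000×27.6 + 4,710,000×23.9 + 2,580,000×35.6 + 1,860,000×1.6 = 50,232,000 + 112,569,000 + 91,848,000 + 2,976,000 = 257,625,000
volume = 1,820,000 + 4,710,000 + 2,580,000 + 1,860,000 = 10,970,000 m³
S = 257,625,000 / 10,970,000 = 23.4845 g/kg

23.48 g/kg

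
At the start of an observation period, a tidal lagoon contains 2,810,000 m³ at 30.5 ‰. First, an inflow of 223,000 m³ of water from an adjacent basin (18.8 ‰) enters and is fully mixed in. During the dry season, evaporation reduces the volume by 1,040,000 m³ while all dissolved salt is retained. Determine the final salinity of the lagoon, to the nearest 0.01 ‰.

After mixing: salt = 2,810,000×30.5 + 223,000×18.8 = 89,897,400; volume = 3,033,000 m³
After evaporation: salt unchanged = 89,897,400; volume = 3,033,000 − 1,040,000 = 1,993,000 m³
S = 89,897,400 / 1,993,000 = 45.1066 ‰

45.11 ‰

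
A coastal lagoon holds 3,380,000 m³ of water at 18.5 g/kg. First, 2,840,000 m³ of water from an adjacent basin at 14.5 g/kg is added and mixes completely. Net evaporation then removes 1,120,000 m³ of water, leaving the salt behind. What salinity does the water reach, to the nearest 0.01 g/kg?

After mixing: salt = 3,380,000×18.5 + 2,840,000×14.5 = 103,710,000; volume = 6,220,000 m³
After evaporation: salt unchanged = 103,710,000; volume = 6,220,000 − 1,120,000 = 5,100,000 m³
S = 103,710,000 / 5,100,000 = 20.3353 g/kg

20.34 g/kg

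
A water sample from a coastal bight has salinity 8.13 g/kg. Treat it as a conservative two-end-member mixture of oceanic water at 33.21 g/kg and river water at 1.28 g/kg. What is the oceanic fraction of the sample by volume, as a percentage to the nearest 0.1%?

Let g be the oceanic fraction. Salt balance per unit volume:
g×33.21 + (1−g)×1.28 = 8.13
g = (8.13 − 1.28) / (33.21 − 1.28) = 6.85/31.93 = 0.2145

21.5%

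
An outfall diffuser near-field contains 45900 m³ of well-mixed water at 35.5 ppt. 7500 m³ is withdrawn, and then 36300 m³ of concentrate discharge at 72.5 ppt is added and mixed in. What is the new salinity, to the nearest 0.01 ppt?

Remaining after removal: 38,400 m³ at 35.5 ppt (salt = 1,363,200)
After addition: salt = 1,363,200 + 36,300×72.5 = 3,994,950; volume = 74,700 m³
S = 3,994,950 / 74,700 = 53.4799 ppt

53.48 ppt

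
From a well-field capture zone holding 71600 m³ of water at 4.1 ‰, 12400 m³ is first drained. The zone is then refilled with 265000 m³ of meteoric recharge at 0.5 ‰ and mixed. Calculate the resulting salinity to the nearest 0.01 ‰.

1.16 ‰

Remaining after removal: 59,200 m³ at 4.1 ‰ (salt = 242,720)
After addition: salt = 242,720 + 265,000×0.5 = 375,220; volume = 324,200 m³
S = 375,220 / 324,200 = 1.1574 ‰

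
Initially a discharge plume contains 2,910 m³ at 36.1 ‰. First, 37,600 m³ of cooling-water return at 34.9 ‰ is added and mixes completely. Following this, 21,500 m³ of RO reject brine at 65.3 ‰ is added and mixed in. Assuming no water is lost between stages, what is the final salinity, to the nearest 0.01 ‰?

45.50 ‰

Conserving salt mass:
Initial salt = 2,910×36.1 = 105,051
After stage 1: salt = 105,051 + 37,600×34.9 = 1,417,291; volume = 40,510 m³; S = 34.986 ‰
After stage 2: salt = 1,417,291 + 21,500×65.3 = 2,821,241; volume = 62,010 m³
S = 2,821,241 / 62,010 = 45.4965 ‰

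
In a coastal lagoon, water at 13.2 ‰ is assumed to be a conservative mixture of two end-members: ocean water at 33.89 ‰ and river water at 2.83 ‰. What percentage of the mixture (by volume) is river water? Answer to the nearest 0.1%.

Let f be the freshwater fraction. Salt balance per unit volume:
f×2.83 + (1−f)×33.89 = 13.2
f = (33.89 − 13.2) / (33.89 − 2.83) = 20.69/31.06 = 0.6661

66.6%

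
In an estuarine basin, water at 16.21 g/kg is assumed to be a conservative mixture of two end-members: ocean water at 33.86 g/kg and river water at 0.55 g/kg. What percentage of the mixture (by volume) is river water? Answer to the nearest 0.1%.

53.0%

Let f be the freshwater fraction. Salt balance per unit volume:
f×0.55 + (1−f)×33.86 = 16.21
f = (33.86 − 16.21) / (33.86 − 0.55) = 17.65/33.31 = 0.5299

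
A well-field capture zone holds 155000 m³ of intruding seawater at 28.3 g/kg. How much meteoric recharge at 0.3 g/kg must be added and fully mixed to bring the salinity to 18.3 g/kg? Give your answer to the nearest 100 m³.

86100 m³

Salt balance: 155,000×28.3 + V×0.3 = (155,000+V)×18.3
4,386,500 + 0.3V = 2,836,500 + 18.3V
1,550,000 = 18V
V = 86,111.11 m³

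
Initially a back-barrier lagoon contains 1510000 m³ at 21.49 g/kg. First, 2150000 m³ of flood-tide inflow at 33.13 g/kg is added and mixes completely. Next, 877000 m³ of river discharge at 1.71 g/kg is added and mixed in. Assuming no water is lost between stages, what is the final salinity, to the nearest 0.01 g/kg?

Weighted by volume,
Initial salt = 1,510,000×21.49 = 32,449,900
After stage 1: salt = 32,449,900 + 2,150,000×33.13 = 103,679,400; volume = 3,660,000 m³; S = 28.328 g/kg
After stage 2: salt = 103,679,400 + 877,000×1.71 = 105,179,070; volume = 4,537,000 m³
S = 105,179,070 / 4,537,000 = 23.1825 g/kg

23.18 g/kg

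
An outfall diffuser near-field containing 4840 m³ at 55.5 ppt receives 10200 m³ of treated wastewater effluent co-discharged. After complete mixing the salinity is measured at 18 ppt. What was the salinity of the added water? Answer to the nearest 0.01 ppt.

0.21 ppt

Salt balance: 4,840×55.5 + 10,200×S = 15,040×18
268,620 + 10,200·S = 270,720
S = (270,720 − 268,620) / 10,200 = 0.2059 ppt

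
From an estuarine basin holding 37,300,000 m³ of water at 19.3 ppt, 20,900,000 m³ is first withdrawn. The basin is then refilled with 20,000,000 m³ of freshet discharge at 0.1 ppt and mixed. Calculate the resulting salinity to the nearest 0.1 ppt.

Remaining after removal: 16,400,000 m³ at 19.3 ppt (salt = 316,520,000)
After addition: salt = 316,520,000 + 20,000,000×0.1 = 318,520,000; volume = 36,400,000 m³
S = 318,520,000 / 36,400,000 = 8.7505 ppt

8.8 ppt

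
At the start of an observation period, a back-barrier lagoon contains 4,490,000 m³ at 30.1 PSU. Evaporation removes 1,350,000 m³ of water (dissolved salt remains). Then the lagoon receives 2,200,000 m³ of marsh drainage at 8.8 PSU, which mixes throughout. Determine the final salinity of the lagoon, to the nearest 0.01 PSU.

28.93 PSU

After evaporation: salt = 4,490,000×30.1 = 135,149,000; volume = 4,490,000 − 1,350,000 = 3,140,000 m³
After mixing: salt = 135,149,000 + 2,200,000×8.8 = 154,509,000; volume = 3,140,000 + 2,200,000 = 5,340,000 m³
S = 154,509,000 / 5,340,000 = 28.9343 PSU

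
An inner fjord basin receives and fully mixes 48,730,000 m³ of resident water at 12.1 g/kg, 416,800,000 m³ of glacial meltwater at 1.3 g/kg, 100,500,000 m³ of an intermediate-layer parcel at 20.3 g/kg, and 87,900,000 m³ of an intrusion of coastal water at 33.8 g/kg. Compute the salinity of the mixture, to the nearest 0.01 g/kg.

Conserving salt mass:
salt = 48,730,000×12.1 + 416,800,000×1.3 + 100,500,000×20.3 + 87,900,000×33.8 = 589,633,000 + 541,840,000 + 2,040,150,000 + 2,971,020,000 = 6,142,643,000
volume = 48,730,000 + 416,800,000 + 100,500,000 + 87,900,000 = 653,930,000 m³
S = 6,142,643,000 / 653,930,000 = 9.3934 g/kg

9.39 g/kg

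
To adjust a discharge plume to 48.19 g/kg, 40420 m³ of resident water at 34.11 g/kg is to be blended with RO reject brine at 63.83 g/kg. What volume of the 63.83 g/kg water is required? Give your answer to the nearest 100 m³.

36400 m³

Salt balance: 40,420×34.11 + V×63.83 = (40,420+V)×48.19
1,378,726.2 + 63.83V = 1,947,839.8 + 48.19V
569,113.6 = 15.64V
V = 36,388.34 m³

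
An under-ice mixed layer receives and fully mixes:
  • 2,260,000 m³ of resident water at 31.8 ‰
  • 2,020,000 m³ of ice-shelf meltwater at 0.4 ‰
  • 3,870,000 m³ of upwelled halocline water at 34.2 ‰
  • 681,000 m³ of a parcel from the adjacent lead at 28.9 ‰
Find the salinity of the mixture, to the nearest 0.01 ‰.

25.45 ‰

Salt balance:
salt = 2,260,000×31.8 + 2,020,000×0.4 + 3,870,000×34.2 + 681,000×28.9 = 71,868,000 + 808,000 + 132,354,000 + 19,680,900 = 224,710,900
volume = 2,260,000 + 2,020,000 + 3,870,000 + 681,000 = 8,831,000 m³
S = 224,710,900 / 8,831,000 = 25.4457 ‰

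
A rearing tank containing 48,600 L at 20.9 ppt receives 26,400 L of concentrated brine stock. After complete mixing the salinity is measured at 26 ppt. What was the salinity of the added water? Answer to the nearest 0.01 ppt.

35.39 ppt

Salt balance: 48,600×20.9 + 26,400×S = 75,000×26
1,015,740 + 26,400·S = 1,950,000
S = (1,950,000 − 1,015,740) / 26,400 = 35.3886 ppt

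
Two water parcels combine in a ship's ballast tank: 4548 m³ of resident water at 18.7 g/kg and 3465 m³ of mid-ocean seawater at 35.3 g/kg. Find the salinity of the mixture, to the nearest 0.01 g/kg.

Conserving salt mass:
salt = 4,548×18.7 + 3,465×35.3 = 85,047.6 + 122,314.5 = 207,362.1
volume = 4,548 + 3,465 = 8,013 m³
S = 207,362.1 / 8,013 = 25.8782 g/kg

25.88 g/kg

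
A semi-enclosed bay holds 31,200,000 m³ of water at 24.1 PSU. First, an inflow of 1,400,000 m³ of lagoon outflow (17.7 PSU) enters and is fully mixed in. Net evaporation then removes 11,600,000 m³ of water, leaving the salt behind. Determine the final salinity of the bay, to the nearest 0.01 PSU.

36.99 PSU

After mixing: salt = 31,200,000×24.1 + 1,400,000×17.7 = 776,700,000; volume = 32,600,000 m³
After evaporation: salt unchanged = 776,700,000; volume = 32,600,000 − 11,600,000 = 21,000,000 m³
S = 776,700,000 / 21,000,000 = 36.9857 PSU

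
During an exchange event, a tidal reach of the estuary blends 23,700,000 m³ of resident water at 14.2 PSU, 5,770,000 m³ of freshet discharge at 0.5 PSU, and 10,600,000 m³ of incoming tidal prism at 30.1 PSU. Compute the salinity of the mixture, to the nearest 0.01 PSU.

Total salt / total volume:
salt = 23,700,000×14.2 + 5,770,000×0.5 + 10,600,000×30.1 = 336,540,000 + 2,885,000 + 319,060,000 = 658,485,000
volume = 23,700,000 + 5,770,000 + 10,600,000 = 40,070,000 m³
S = 658,485,000 / 40,070,000 = 16.4334 PSU

16.43 PSU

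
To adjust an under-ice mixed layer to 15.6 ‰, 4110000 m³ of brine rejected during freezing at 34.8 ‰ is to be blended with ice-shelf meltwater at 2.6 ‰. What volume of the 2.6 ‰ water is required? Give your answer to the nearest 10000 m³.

Salt balance: 4,110,000×34.8 + V×2.6 = (4,110,000+V)×15.6
143,028,000 + 2.6V = 64,116,000 + 15.6V
78,912,000 = 13V
V = 6,070,153.85 m³

6070000 m³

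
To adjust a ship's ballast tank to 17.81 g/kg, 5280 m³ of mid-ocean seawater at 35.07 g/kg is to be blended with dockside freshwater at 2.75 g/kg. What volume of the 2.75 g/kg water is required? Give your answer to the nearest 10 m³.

Salt balance: 5,280×35.07 + V×2.75 = (5,280+V)×17.81
185,169.6 + 2.75V = 94,036.8 + 17.81V
91,132.8 = 15.06V
V = 6,051.31 m³

6050 m³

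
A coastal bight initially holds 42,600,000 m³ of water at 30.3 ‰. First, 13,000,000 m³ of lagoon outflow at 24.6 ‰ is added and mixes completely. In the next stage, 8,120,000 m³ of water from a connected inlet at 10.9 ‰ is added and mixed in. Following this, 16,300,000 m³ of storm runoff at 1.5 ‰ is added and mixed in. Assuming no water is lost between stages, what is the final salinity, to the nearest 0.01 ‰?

21.54 ‰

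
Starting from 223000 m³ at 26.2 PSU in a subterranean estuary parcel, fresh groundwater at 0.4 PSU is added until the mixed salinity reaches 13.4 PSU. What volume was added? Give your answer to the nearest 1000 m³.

Salt balance: 223,000×26.2 + V×0.4 = (223,000+V)×13.4
5,842,600 + 0.4V = 2,988,200 + 13.4V
2,854,400 = 13V
V = 219,569.23 m³

220000 m³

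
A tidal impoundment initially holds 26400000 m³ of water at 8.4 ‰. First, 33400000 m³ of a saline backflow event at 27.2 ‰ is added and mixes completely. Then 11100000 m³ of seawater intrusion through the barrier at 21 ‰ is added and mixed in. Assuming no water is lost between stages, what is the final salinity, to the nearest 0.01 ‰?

Total salt / total volume:
Initial salt = 26,400,000×8.4 = 221,760,000
After stage 1: salt = 221,760,000 + 33,400,000×27.2 = 1,130,240,000; volume = 59,800,000 m³; S = 18.9 ‰
After stage 2: salt = 1,130,240,000 + 11,100,000×21 = 1,363,340,000; volume = 70,900,000 m³
S = 1,363,340,000 / 70,900,000 = 19.2291 ‰

19.23 ‰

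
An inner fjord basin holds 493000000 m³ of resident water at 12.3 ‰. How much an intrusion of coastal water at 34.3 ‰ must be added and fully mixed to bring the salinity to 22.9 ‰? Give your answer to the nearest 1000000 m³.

Salt balance: 493,000,000×12.3 + V×34.3 = (493,000,000+V)×22.9
6,063,900,000 + 34.3V = 11,289,700,000 + 22.9V
5,225,800,000 = 11.4V
V = 458,403,508.77 m³

458000000 m³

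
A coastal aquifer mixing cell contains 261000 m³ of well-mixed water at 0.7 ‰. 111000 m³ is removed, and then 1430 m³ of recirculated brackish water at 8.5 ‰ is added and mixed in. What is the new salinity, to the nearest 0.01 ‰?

0.77 ‰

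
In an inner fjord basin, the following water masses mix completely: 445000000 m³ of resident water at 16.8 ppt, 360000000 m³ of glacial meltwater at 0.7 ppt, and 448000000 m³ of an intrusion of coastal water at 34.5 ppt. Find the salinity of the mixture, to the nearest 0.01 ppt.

18.50 ppt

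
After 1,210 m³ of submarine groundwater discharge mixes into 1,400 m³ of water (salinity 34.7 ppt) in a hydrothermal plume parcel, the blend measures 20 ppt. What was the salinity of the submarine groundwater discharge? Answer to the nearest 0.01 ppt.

2.99 ppt

Salt balance: 1,400×34.7 + 1,210×S = 2,610×20
48,580 + 1,210·S = 52,200
S = (52,200 − 48,580) / 1,210 = 2.9917 ppt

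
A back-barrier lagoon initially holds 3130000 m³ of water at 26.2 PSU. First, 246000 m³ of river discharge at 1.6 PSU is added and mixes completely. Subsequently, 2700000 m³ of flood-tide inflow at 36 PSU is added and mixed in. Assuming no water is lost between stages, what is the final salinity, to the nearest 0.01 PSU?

By conservation of dissolved salt,
Initial salt = 3,130,000×26.2 = 82,006,000
After stage 1: salt = 82,006,000 + 246,000×1.6 = 82,399,600; volume = 3,376,000 m³; S = 24.407 PSU
After stage 2: salt = 82,399,600 + 2,700,000×36 = 179,599,600; volume = 6,076,000 m³
S = 179,599,600 / 6,076,000 = 29.5589 PSU

29.56 PSU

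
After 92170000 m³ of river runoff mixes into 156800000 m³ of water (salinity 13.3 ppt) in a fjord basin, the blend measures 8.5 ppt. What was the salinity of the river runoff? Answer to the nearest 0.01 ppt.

0.33 ppt

Salt balance: 156,800,000×13.3 + 92,170,000×S = 248,970,000×8.5
2,085,440,000 + 92,170,000·S = 2,116,245,000
S = (2,116,245,000 − 2,085,440,000) / 92,170,000 = 0.3342 ppt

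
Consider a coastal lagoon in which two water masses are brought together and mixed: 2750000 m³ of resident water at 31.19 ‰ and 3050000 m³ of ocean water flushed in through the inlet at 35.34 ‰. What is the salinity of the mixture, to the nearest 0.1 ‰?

33.4 ‰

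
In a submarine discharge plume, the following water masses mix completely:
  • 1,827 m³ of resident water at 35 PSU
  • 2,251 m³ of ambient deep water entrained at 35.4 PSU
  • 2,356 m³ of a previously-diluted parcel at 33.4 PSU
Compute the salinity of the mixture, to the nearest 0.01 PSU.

Mass of salt is conserved:
salt = 1,827×35 + 2,251×35.4 + 2,356×33.4 = 63,945 + 79,685.4 + 78,690.4 = 222,320.8
volume = 1,827 + 2,251 + 2,356 = 6,434 m³
S = 222,320.8 / 6,434 = 34.5541 PSU

34.55 PSU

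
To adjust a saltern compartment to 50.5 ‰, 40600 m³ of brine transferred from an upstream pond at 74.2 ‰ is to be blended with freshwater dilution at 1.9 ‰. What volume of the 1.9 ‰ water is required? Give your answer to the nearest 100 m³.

19800 m³

Salt balance: 40,600×74.2 + V×1.9 = (40,600+V)×50.5
3,012,520 + 1.9V = 2,050,300 + 50.5V
962,220 = 48.6V
V = 19,798.77 m³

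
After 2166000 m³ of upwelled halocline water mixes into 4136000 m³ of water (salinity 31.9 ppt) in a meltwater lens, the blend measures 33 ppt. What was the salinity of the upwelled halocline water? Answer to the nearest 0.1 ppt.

35.1 ppt

Salt balance: 4,136,000×31.9 + 2,166,000×S = 6,302,000×33
131,938,400 + 2,166,000·S = 207,966,000
S = (207,966,000 − 131,938,400) / 2,166,000 = 35.1005 ppt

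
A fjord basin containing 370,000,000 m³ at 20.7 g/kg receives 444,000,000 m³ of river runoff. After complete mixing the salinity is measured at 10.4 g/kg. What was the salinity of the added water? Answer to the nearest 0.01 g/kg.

1.82 g/kg

Salt balance: 370,000,000×20.7 + 444,000,000×S = 814,000,000×10.4
7,659,000,000 + 444,000,000·S = 8,465,600,000
S = (8,465,600,000 − 7,659,000,000) / 444,000,000 = 1.8167 g/kg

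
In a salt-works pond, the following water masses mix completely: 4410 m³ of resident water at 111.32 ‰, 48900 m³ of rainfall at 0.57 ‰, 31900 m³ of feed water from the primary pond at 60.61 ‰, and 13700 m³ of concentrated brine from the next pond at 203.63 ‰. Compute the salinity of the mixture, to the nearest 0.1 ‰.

53.0 ‰

Weighted by volume,
salt = 4,410×111.32 + 48,900×0.57 + 31,900×60.61 + 13,700×203.63 = 490,921.2 + 27,873 + 1,933,459 + 2,789,731 = 5,241,984.2
volume = 4,410 + 48,900 + 31,900 + 13,700 = 98,910 m³
S = 5,241,984.2 / 98,910 = 52.998 ‰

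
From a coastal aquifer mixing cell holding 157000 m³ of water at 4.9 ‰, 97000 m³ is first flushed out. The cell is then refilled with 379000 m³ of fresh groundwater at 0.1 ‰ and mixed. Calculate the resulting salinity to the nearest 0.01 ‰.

0.76 ‰

Remaining after removal: 60,000 m³ at 4.9 ‰ (salt = 294,000)
After addition: salt = 294,000 + 379,000×0.1 = 331,900; volume = 439,000 m³
S = 331,900 / 439,000 = 0.756 ‰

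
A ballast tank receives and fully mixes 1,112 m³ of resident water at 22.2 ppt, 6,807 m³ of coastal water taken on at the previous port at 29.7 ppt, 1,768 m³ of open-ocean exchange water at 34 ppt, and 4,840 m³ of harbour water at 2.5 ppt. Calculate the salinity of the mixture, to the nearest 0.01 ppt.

Mass of salt is conserved:
salt = 1,112×22.2 + 6,807×29.7 + 1,768×34 + 4,840×2.5 = 24,686.4 + 202,167.9 + 60,112 + 12,100 = 299,066.3
volume = 1,112 + 6,807 + 1,768 + 4,840 = 14,527 m³
S = 299,066.3 / 14,527 = 20.5869 ppt

20.59 ppt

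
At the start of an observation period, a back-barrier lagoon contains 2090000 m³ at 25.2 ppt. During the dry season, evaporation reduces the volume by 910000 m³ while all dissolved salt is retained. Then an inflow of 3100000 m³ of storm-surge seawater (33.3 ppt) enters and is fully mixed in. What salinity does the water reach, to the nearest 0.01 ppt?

36.42 ppt

After evaporation: salt = 2,090,000×25.2 = 52,668,000; volume = 2,090,000 − 910,000 = 1,180,000 m³
After mixing: salt = 52,668,000 + 3,100,000×33.3 = 155,898,000; volume = 1,180,000 + 3,100,000 = 4,280,000 m³
S = 155,898,000 / 4,280,000 = 36.4248 ppt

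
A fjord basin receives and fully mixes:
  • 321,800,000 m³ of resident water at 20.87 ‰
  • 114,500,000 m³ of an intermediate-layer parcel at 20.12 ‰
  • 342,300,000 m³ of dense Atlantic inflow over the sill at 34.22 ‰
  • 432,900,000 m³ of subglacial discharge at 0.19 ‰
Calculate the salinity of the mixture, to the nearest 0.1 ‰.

Total salt / total volume:
salt = 321,800,000×20.87 + 114,500,000×20.12 + 342,300,000×34.22 + 432,900,000×0.19 = 6,715,966,000 + 2,303,740,000 + 11,713,506,000 + 82,251,000 = 20,815,463,000
volume = 321,800,000 + 114,500,000 + 342,300,000 + 432,900,000 = 1,211,500,000 m³
S = 20,815,463,000 / 1,211,500,000 = 17.182 ‰

17.2 ‰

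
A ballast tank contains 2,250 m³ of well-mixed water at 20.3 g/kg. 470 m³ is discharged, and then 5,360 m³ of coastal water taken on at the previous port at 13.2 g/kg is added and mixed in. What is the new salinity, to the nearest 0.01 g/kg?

Remaining after removal: 1,780 m³ at 20.3 g/kg (salt = 36,134)
After addition: salt = 36,134 + 5,360×13.2 = 106,886; volume = 7,140 m³
S = 106,886 / 7,140 = 14.97 g/kg

14.97 g/kg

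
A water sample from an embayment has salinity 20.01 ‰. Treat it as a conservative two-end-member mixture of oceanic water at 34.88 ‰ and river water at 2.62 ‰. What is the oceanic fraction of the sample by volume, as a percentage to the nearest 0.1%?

Let g be the oceanic fraction. Salt balance per unit volume:
g×34.88 + (1−g)×2.62 = 20.01
g = (20.01 − 2.62) / (34.88 − 2.62) = 17.39/32.26 = 0.5391

53.9%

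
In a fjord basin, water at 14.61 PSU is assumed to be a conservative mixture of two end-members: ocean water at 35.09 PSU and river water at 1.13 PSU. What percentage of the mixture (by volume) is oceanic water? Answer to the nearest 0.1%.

39.7%

Let g be the oceanic fraction. Salt balance per unit volume:
g×35.09 + (1−g)×1.13 = 14.61
g = (14.61 − 1.13) / (35.09 − 1.13) = 13.48/33.96 = 0.3969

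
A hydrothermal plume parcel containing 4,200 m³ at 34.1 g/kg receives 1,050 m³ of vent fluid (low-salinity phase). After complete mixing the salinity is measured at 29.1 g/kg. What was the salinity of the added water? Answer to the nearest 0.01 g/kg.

9.10 g/kg

Salt balance: 4,200×34.1 + 1,050×S = 5,250×29.1
143,220 + 1,050·S = 152,775
S = (152,775 − 143,220) / 1,050 = 9.1 g/kg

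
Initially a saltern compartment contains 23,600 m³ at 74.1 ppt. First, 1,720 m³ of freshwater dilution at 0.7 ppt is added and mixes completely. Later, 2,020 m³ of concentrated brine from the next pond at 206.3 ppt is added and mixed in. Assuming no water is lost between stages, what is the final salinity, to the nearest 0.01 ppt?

79.25 ppt

Salt balance:
Initial salt = 23,600×74.1 = 1,748,760
After stage 1: salt = 1,748,760 + 1,720×0.7 = 1,749,964; volume = 25,320 m³; S = 69.114 ppt
After stage 2: salt = 1,749,964 + 2,020×206.3 = 2,166,690; volume = 27,340 m³
S = 2,166,690 / 27,340 = 79.2498 ppt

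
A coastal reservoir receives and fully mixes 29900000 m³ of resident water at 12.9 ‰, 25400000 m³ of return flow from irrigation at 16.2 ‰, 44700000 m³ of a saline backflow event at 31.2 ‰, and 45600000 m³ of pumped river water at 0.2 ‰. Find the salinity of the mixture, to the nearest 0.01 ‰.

By conservation of dissolved salt,
salt = 29,900,000×12.9 + 25,400,000×16.2 + 44,700,000×31.2 + 45,600,000×0.2 = 385,710,000 + 411,480,000 + 1,394,640,000 + 9,120,000 = 2,200,950,000
volume = 29,900,000 + 25,400,000 + 44,700,000 + 45,600,000 = 145,600,000 m³
S = 2,200,950,000 / 145,600,000 = 15.1164 ‰

15.12 ‰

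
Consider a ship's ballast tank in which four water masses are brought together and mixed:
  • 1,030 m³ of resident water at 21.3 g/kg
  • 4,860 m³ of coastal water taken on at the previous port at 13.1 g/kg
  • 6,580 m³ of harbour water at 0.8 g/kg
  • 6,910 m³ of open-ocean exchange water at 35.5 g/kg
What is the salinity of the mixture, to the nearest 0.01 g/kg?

Mass of salt is conserved:
salt = 1,030×21.3 + 4,860×13.1 + 6,580×0.8 + 6,910×35.5 = 21,939 + 63,666 + 5,264 + 245,305 = 336,174
volume = 1,030 + 4,860 + 6,580 + 6,910 = 19,380 m³
S = 336,174 / 19,380 = 17.3464 g/kg

17.35 g/kg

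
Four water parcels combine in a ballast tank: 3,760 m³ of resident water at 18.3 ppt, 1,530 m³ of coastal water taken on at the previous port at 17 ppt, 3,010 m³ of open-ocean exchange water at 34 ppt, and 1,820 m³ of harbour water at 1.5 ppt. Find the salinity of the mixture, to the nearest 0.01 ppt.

19.75 ppt

Total salt / total volume:
salt = 3,760×18.3 + 1,530×17 + 3,010×34 + 1,820×1.5 = 68,808 + 26,010 + 102,340 + 2,730 = 199,888
volume = 3,760 + 1,530 + 3,010 + 1,820 = 10,120 m³
S = 199,888 / 10,120 = 19.7518 ppt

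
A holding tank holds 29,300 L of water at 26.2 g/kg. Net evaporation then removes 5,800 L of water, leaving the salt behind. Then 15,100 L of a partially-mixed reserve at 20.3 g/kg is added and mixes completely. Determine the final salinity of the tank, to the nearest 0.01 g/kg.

27.83 g/kg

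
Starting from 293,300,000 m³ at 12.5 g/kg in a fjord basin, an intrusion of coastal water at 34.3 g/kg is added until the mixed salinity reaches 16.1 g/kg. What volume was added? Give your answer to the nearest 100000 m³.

58000000 m³

Salt balance: 293,300,000×12.5 + V×34.3 = (293,300,000+V)×16.1
3,666,250,000 + 34.3V = 4,722,130,000 + 16.1V
1,055,880,000 = 18.2V
V = 58,015,384.62 m³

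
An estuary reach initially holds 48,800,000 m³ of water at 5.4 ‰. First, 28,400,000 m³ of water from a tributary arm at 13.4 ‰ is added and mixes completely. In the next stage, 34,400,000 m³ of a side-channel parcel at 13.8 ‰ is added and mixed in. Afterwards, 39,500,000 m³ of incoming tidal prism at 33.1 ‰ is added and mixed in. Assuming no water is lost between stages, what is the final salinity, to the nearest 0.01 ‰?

16.06 ‰

By conservation of dissolved salt,
Initial salt = 48,800,000×5.4 = 263,520,000
After stage 1: salt = 263,520,000 + 28,400,000×13.4 = 644,080,000; volume = 77,200,000 m³; S = 8.343 ‰
After stage 2: salt = 644,080,000 + 34,400,000×13.8 = 1,118,800,000; volume = 111,600,000 m³; S = 10.025 ‰
After stage 3: salt = 1,118,800,000 + 39,500,000×33.1 = 2,426,250,000; volume = 151,100,000 m³
S = 2,426,250,000 / 151,100,000 = 16.0572 ‰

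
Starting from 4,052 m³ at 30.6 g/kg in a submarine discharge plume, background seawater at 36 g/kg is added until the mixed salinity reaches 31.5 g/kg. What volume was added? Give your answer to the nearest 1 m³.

Salt balance: 4,052×30.6 + V×36 = (4,052+V)×31.5
123,991.2 + 36V = 127,638 + 31.5V
3,646.8 = 4.5V
V = 810.4 m³

810 m³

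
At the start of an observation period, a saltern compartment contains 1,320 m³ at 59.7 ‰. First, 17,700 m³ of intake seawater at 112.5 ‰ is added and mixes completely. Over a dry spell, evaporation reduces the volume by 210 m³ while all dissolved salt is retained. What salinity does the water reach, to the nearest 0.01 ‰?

110.05 ‰

After mixing: salt = 1,320×59.7 + 17,700×112.5 = 2,070,054; volume = 19,020 m³
After evaporation: salt unchanged = 2,070,054; volume = 19,020 − 210 = 18,810 m³
S = 2,070,054 / 18,810 = 110.0507 ‰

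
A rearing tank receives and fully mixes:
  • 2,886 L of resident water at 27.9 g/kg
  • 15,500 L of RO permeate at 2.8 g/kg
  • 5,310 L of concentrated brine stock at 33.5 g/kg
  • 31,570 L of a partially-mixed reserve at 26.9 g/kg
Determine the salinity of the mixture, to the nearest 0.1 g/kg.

Salt balance:
salt = 2,886×27.9 + 15,500×2.8 + 5,310×33.5 + 31,570×26.9 = 80,519.4 + 43,400 + 177,885 + 849,233 = 1,151,037.4
volume = 2,886 + 15,500 + 5,310 + 31,570 = 55,266 L
S = 1,151,037.4 / 55,266 = 20.827 g/kg

20.8 g/kg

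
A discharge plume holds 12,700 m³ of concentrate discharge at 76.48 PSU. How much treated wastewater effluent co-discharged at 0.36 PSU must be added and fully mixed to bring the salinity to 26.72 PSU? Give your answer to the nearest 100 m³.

24000 m³

Salt balance: 12,700×76.48 + V×0.36 = (12,700+V)×26.72
971,296 + 0.36V = 339,344 + 26.72V
631,952 = 26.36V
V = 23,973.9 m³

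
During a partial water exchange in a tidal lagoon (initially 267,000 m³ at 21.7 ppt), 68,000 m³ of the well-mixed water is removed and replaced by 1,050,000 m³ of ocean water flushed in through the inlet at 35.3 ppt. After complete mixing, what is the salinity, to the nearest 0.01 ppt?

Remaining after removal: 199,000 m³ at 21.7 ppt (salt = 4,318,300)
After addition: salt = 4,318,300 + 1,050,000×35.3 = 41,383,300; volume = 1,249,000 m³
S = 41,383,300 / 1,249,000 = 33.1331 ppt

33.13 ppt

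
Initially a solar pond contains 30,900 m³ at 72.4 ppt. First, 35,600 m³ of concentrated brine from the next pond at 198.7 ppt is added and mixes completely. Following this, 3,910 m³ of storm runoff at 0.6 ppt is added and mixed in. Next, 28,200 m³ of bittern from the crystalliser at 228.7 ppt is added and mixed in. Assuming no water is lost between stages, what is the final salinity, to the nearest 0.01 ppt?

159.85 ppt

By conservation of dissolved salt,
Initial salt = 30,900×72.4 = 2,237,160
After stage 1: salt = 2,237,160 + 35,600×198.7 = 9,310,880; volume = 66,500 m³; S = 140.013 ppt
After stage 2: salt = 9,310,880 + 3,910×0.6 = 9,313,226; volume = 70,410 m³; S = 132.271 ppt
After stage 3: salt = 9,313,226 + 28,200×228.7 = 15,762,566; volume = 98,610 m³
S = 15,762,566 / 98,610 = 159.8475 ppt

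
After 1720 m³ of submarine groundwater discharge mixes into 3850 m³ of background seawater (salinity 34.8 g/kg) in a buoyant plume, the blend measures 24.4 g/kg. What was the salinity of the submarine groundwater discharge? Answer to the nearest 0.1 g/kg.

Salt balance: 3,850×34.8 + 1,720×S = 5,570×24.4
133,980 + 1,720·S = 135,908
S = (135,908 − 133,980) / 1,720 = 1.1209 g/kg

1.1 g/kg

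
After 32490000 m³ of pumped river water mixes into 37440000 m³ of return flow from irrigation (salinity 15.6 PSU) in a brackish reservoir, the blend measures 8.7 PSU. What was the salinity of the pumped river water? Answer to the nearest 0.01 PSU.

0.75 PSU

Salt balance: 37,440,000×15.6 + 32,490,000×S = 69,930,000×8.7
584,064,000 + 32,490,000·S = 608,391,000
S = (608,391,000 − 584,064,000) / 32,490,000 = 0.7488 PSU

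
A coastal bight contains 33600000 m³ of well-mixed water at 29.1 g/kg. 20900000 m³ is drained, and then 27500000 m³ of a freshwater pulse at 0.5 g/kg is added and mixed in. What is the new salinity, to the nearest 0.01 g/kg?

Remaining after removal: 12,700,000 m³ at 29.1 g/kg (salt = 369,570,000)
After addition: salt = 369,570,000 + 27,500,000×0.5 = 383,320,000; volume = 40,200,000 m³
S = 383,320,000 / 40,200,000 = 9.5353 g/kg

9.54 g/kg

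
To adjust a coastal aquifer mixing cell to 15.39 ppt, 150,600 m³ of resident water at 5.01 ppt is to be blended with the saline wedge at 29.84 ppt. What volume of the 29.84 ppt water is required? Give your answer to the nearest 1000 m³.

108000 m³

Salt balance: 150,600×5.01 + V×29.84 = (150,600+V)×15.39
754,506 + 29.84V = 2,317,734 + 15.39V
1,563,228 = 14.45V
V = 108,181.87 m³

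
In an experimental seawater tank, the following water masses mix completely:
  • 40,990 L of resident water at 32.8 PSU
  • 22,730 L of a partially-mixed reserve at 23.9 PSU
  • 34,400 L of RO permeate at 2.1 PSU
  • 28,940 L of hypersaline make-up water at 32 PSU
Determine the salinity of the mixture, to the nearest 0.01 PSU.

Weighted by volume,
salt = 40,990×32.8 + 22,730×23.9 + 34,400×2.1 + 28,940×32 = 1,344,472 + 543,247 + 72,240 + 926,080 = 2,886,039
volume = 40,990 + 22,730 + 34,400 + 28,940 = 127,060 L
S = 2,886,039 / 127,060 = 22.714 PSU

22.71 PSU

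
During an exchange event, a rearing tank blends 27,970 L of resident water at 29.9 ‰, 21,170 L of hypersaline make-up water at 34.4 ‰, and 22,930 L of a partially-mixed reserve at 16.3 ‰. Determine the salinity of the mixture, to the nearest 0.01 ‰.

Weighted by volume,
salt = 27,970×29.9 + 21,170×34.4 + 22,930×16.3 = 836,303 + 728,248 + 373,759 = 1,938,310
volume = 27,970 + 21,170 + 22,930 = 72,070 L
S = 1,938,310 / 72,070 = 26.8948 ‰

26.89 ‰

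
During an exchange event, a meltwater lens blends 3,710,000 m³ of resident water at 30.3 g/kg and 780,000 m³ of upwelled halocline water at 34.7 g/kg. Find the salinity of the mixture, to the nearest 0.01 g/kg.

31.06 g/kg

Total salt / total volume:
salt = 3,710,000×30.3 + 780,000×34.7 = 112,413,000 + 27,066,000 = 139,479,000
volume = 3,710,000 + 780,000 = 4,490,000 m³
S = 139,479,000 / 4,490,000 = 31.0644 g/kg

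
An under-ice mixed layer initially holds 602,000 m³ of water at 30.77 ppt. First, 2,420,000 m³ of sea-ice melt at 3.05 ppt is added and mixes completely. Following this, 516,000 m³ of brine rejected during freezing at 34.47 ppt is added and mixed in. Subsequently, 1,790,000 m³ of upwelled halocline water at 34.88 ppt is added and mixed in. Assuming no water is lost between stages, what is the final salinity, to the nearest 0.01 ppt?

19.92 ppt

Conserving salt mass:
Initial salt = 602,000×30.77 = 18,523,540
After stage 1: salt = 18,523,540 + 2,420,000×3.05 = 25,904,540; volume = 3,022,000 m³; S = 8.572 ppt
After stage 2: salt = 25,904,540 + 516,000×34.47 = 43,691,060; volume = 3,538,000 m³; S = 12.349 ppt
After stage 3: salt = 43,691,060 + 1,790,000×34.88 = 106,126,260; volume = 5,328,000 m³
S = 106,126,260 / 5,328,000 = 19.9186 ppt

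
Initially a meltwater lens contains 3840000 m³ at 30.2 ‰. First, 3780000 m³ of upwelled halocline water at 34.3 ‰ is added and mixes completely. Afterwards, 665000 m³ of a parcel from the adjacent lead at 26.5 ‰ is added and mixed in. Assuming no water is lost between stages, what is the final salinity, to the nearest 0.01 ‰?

31.77 ‰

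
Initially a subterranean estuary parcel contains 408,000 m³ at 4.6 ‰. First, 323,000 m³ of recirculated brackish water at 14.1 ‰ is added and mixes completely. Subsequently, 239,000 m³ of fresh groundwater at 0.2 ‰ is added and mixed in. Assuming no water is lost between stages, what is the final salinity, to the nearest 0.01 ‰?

6.68 ‰

Conserving salt mass:
Initial salt = 408,000×4.6 = 1,876,800
After stage 1: salt = 1,876,800 + 323,000×14.1 = 6,431,100; volume = 731,000 m³; S = 8.798 ‰
After stage 2: salt = 6,431,100 + 239,000×0.2 = 6,478,900; volume = 970,000 m³
S = 6,478,900 / 970,000 = 6.6793 ‰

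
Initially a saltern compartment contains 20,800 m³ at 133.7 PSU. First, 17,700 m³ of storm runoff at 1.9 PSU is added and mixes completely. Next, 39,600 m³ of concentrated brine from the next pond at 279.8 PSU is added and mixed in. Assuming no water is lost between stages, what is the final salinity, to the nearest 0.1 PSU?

177.9 PSU

Salt balance:
Initial salt = 20,800×133.7 = 2,780,960
After stage 1: salt = 2,780,960 + 17,700×1.9 = 2,814,590; volume = 38,500 m³; S = 73.106 PSU
After stage 2: salt = 2,814,590 + 39,600×279.8 = 13,894,670; volume = 78,100 m³
S = 13,894,670 / 78,100 = 177.9087 PSU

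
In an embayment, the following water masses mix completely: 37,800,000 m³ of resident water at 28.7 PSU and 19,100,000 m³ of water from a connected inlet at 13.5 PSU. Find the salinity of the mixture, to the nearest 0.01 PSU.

23.60 PSU

Conserving salt mass:
salt = 37,800,000×28.7 + 19,100,000×13.5 = 1,084,860,000 + 257,850,000 = 1,342,710,000
volume = 37,800,000 + 19,100,000 = 56,900,000 m³
S = 1,342,710,000 / 56,900,000 = 23.5977 PSU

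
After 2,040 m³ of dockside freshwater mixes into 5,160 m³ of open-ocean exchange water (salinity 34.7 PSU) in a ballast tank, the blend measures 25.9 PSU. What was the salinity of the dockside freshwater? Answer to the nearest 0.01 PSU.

Salt balance: 5,160×34.7 + 2,040×S = 7,200×25.9
179,052 + 2,040·S = 186,480
S = (186,480 − 179,052) / 2,040 = 3.6412 PSU

3.64 PSU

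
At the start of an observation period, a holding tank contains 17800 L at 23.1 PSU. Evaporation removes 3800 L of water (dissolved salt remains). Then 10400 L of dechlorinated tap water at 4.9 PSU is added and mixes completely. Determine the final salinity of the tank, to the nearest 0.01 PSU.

18.94 PSU

After evaporation: salt = 17,800×23.1 = 411,180; volume = 17,800 − 3,800 = 14,000 L
After mixing: salt = 411,180 + 10,400×4.9 = 462,140; volume = 14,000 + 10,400 = 24,400 L
S = 462,140 / 24,400 = 18.9402 PSU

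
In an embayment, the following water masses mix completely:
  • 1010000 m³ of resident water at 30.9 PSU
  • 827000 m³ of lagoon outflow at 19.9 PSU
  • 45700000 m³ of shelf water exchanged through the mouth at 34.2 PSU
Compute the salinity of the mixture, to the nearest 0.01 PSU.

Mass of salt is conserved:
salt = 1,010,000×30.9 + 827,000×19.9 + 45,700,000×34.2 = 31,209,000 + 16,457,300 + 1,562,940,000 = 1,610,606,300
volume = 1,010,000 + 827,000 + 45,700,000 = 47,537,000 m³
S = 1,610,606,300 / 47,537,000 = 33.8811 PSU

33.88 PSU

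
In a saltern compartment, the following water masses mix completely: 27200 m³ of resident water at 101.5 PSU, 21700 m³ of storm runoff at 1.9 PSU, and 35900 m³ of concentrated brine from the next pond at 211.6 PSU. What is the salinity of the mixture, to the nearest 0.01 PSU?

Weighted by volume,
salt = 27,200×101.5 + 21,700×1.9 + 35,900×211.6 = 2,760,800 + 41,230 + 7,596,440 = 10,398,470
volume = 27,200 + 21,700 + 35,900 = 84,800 m³
S = 10,398,470 / 84,800 = 122.6235 PSU

122.62 PSU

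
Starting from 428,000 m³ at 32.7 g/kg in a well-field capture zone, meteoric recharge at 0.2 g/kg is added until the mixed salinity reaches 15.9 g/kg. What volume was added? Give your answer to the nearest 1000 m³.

Salt balance: 428,000×32.7 + V×0.2 = (428,000+V)×15.9
13,995,600 + 0.2V = 6,805,200 + 15.9V
7,190,400 = 15.7V
V = 457,987.26 m³

458000 m³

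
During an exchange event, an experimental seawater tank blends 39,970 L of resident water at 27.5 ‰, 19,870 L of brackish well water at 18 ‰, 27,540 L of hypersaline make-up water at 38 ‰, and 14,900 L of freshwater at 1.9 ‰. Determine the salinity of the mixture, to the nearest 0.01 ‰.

Weighted by volume,
salt = 39,970×27.5 + 19,870×18 + 27,540×38 + 14,900×1.9 = 1,099,175 + 357,660 + 1,046,520 + 28,310 = 2,531,665
volume = 39,970 + 19,870 + 27,540 + 14,900 = 102,280 L
S = 2,531,665 / 102,280 = 24.7523 ‰

24.75 ‰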